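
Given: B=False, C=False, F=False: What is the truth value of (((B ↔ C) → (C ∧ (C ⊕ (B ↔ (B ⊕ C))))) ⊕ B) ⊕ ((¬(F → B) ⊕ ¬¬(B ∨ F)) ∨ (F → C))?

B ↔ C = False ↔ False = True
B ⊕ C = False ⊕ False = False
B ↔ (B ⊕ C) = False ↔ False = True
C ⊕ (B ↔ (B ⊕ C)) = False ⊕ True = True
C ∧ (C ⊕ (B ↔ (B ⊕ C))) = False ∧ True = False
(B ↔ C) → (C ∧ (C ⊕ (B ↔ (B ⊕ C)))) = True → False = False
((B ↔ C) → (C ∧ (C ⊕ (B ↔ (B ⊕ C))))) ⊕ B = False ⊕ False = False
F → B = False → False = True
¬(F → B) = ¬True = False
B ∨ F = False ∨ False = False
¬(B ∨ F) = ¬False = True
¬¬(B ∨ F) = ¬True = False
¬(F → B) ⊕ ¬¬(B ∨ F) = False ⊕ False = False
F → C = False → False = True
(¬(F → B) ⊕ ¬¬(B ∨ F)) ∨ (F → C) = False ∨ True = True
(((B ↔ C) → (C ∧ (C ⊕ (B ↔ (B ⊕ C))))) ⊕ B) ⊕ ((¬(F → B) ⊕ ¬¬(B ∨ F)) ∨ (F → C)) = False ⊕ True = True

True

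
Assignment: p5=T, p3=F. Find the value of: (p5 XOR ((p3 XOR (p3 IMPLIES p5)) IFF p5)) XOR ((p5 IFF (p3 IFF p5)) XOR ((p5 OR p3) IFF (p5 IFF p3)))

F

Substituting p5=T, p3=F:
p3 IMPLIES p5 = F IMPLIES T = T
p3 XOR (p3 IMPLIES p5) = F XOR T = T
(p3 XOR (p3 IMPLIES p5)) IFF p5 = T IFF T = T
p5 XOR ((p3 XOR (p3 IMPLIES p5)) IFF p5) = T XOR T = F
p3 IFF p5 = F IFF T = F
p5 IFF (p3 IFF p5) = T IFF F = F
p5 OR p3 = T OR F = T
p5 IFF p3 = T IFF F = F
(p5 OR p3) IFF (p5 IFF p3) = T IFF F = F
(p5 IFF (p3 IFF p5)) XOR ((p5 OR p3) IFF (p5 IFF p3)) = F XOR F = F
(p5 XOR ((p3 XOR (p3 IMPLIES p5)) IFF p5)) XOR ((p5 IFF (p3 IFF p5)) XOR ((p5 OR p3) IFF (p5 IFF p3))) = F XOR F = F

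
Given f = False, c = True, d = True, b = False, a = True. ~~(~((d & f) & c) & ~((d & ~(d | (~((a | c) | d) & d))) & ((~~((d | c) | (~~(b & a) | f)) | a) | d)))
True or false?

d & f = True & False = False
(d & f) & c = False & True = False
~((d & f) & c) = ~False = True
a | c = True | True = True
(a | c) | d = True | True = True
~((a | c) | d) = ~True = False
~((a | c) | d) & d = False & True = False
d | (~((a | c) | d) & d) = True | False = True
~(d | (~((a | c) | d) & d)) = ~True = False
d & ~(d | (~((a | c) | d) & d)) = True & False = False
d | c = True | True = True
b & a = False & True = False
~(b & a) = ~False = True
~~(b & a) = ~True = False
~~(b & a) | f = False | False = False
(d | c) | (~~(b & a) | f) = True | False = True
~((d | c) | (~~(b & a) | f)) = ~True = False
~~((d | c) | (~~(b & a) | f)) = ~False = True
~~((d | c) | (~~(b & a) | f)) | a = True | True = True
(~~((d | c) | (~~(b & a) | f)) | a) | d = True | True = True
(d & ~(d | (~((a | c) | d) & d))) & ((~~((d | c) | (~~(b & a) | f)) | a) | d) = False & True = False
~((d & ~(d | (~((a | c) | d) & d))) & ((~~((d | c) | (~~(b & a) | f)) | a) | d)) = ~False = True
~((d & f) & c) & ~((d & ~(d | (~((a | c) | d) & d))) & ((~~((d | c) | (~~(b & a) | f)) | a) | d)) = True & True = True
~(~((d & f) & c) & ~((d & ~(d | (~((a | c) | d) & d))) & ((~~((d | c) | (~~(b & a) | f)) | a) | d))) = ~True = False
~~(~((d & f) & c) & ~((d & ~(d | (~((a | c) | d) & d))) & ((~~((d | c) | (~~(b & a) | f)) | a) | d))) = ~False = True

True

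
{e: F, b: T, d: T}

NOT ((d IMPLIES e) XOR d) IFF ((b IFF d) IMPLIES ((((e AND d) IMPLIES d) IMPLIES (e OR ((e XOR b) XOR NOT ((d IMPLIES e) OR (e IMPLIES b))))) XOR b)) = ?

T

d IMPLIES e = T IMPLIES F = F
(d IMPLIES e) XOR d = F XOR T = T
NOT ((d IMPLIES e) XOR d) = NOT T = F
b IFF d = T IFF T = T
e AND d = F AND T = F
(e AND d) IMPLIES d = F IMPLIES T = T
e XOR b = F XOR T = T
d IMPLIES e = T IMPLIES F = F
e IMPLIES b = F IMPLIES T = T
(d IMPLIES e) OR (e IMPLIES b) = F OR T = T
NOT ((d IMPLIES e) OR (e IMPLIES b)) = NOT T = F
(e XOR b) XOR NOT ((d IMPLIES e) OR (e IMPLIES b)) = T XOR F = T
e OR ((e XOR b) XOR NOT ((d IMPLIES e) OR (e IMPLIES b))) = F OR T = T
((e AND d) IMPLIES d) IMPLIES (e OR ((e XOR b) XOR NOT ((d IMPLIES e) OR (e IMPLIES b)))) = T IMPLIES T = T
(((e AND d) IMPLIES d) IMPLIES (e OR ((e XOR b) XOR NOT ((d IMPLIES e) OR (e IMPLIES b))))) XOR b = T XOR T = F
(b IFF d) IMPLIES ((((e AND d) IMPLIES d) IMPLIES (e OR ((e XOR b) XOR NOT ((d IMPLIES e) OR (e IMPLIES b))))) XOR b) = T IMPLIES F = F
NOT ((d IMPLIES e) XOR d) IFF ((b IFF d) IMPLIES ((((e AND d) IMPLIES d) IMPLIES (e OR ((e XOR b) XOR NOT ((d IMPLIES e) OR (e IMPLIES b))))) XOR b)) = F IFF F = T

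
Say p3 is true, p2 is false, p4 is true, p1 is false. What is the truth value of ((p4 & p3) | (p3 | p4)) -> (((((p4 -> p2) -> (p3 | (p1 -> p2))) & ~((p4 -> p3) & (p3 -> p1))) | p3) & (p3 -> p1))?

F

Substituting p3=T, p2=F, p4=T, p1=F:
p4 & p3 = T & T = T
p3 | p4 = T | T = T
(p4 & p3) | (p3 | p4) = T | T = T
p4 -> p2 = T -> F = F
p1 -> p2 = F -> F = T
p3 | (p1 -> p2) = T | T = T
(p4 -> p2) -> (p3 | (p1 -> p2)) = F -> T = T
p4 -> p3 = T -> T = T
p3 -> p1 = T -> F = F
(p4 -> p3) & (p3 -> p1) = T & F = F
~((p4 -> p3) & (p3 -> p1)) = ~F = T
((p4 -> p2) -> (p3 | (p1 -> p2))) & ~((p4 -> p3) & (p3 -> p1)) = T & T = T
(((p4 -> p2) -> (p3 | (p1 -> p2))) & ~((p4 -> p3) & (p3 -> p1))) | p3 = T | T = T
p3 -> p1 = T -> F = F
((((p4 -> p2) -> (p3 | (p1 -> p2))) & ~((p4 -> p3) & (p3 -> p1))) | p3) & (p3 -> p1) = T & F = F
((p4 & p3) | (p3 | p4)) -> (((((p4 -> p2) -> (p3 | (p1 -> p2))) & ~((p4 -> p3) & (p3 -> p1))) | p3) & (p3 -> p1)) = T -> F = F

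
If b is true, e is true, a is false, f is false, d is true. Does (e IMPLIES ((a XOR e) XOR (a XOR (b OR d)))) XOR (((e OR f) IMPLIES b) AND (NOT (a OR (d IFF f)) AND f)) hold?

false

a XOR e = false XOR true = true
b OR d = true OR true = true
a XOR (b OR d) = false XOR true = true
(a XOR e) XOR (a XOR (b OR d)) = true XOR true = false
e IMPLIES ((a XOR e) XOR (a XOR (b OR d))) = true IMPLIES false = false
e OR f = true OR false = true
(e OR f) IMPLIES b = true IMPLIES true = true
d IFF f = true IFF false = false
a OR (d IFF f) = false OR false = false
NOT (a OR (d IFF f)) = NOT false = true
NOT (a OR (d IFF f)) AND f = true AND false = false
((e OR f) IMPLIES b) AND (NOT (a OR (d IFF f)) AND f) = true AND false = false
(e IMPLIES ((a XOR e) XOR (a XOR (b OR d)))) XOR (((e OR f) IMPLIES b) AND (NOT (a OR (d IFF f)) AND f)) = false XOR false = false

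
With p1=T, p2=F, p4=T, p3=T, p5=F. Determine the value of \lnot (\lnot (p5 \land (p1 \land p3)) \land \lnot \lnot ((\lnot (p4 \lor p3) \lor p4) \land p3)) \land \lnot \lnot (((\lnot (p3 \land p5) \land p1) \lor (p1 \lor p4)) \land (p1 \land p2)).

F

Substituting p1=T, p2=F, p4=T, p3=T, p5=F:
p1 \land p3 = T \land T = T
p5 \land (p1 \land p3) = F \land T = F
\lnot (p5 \land (p1 \land p3)) = \lnot F = T
p4 \lor p3 = T \lor T = T
\lnot (p4 \lor p3) = \lnot T = F
\lnot (p4 \lor p3) \lor p4 = F \lor T = T
(\lnot (p4 \lor p3) \lor p4) \land p3 = T \land T = T
\lnot ((\lnot (p4 \lor p3) \lor p4) \land p3) = \lnot T = F
\lnot \lnot ((\lnot (p4 \lor p3) \lor p4) \land p3) = \lnot F = T
\lnot (p5 \land (p1 \land p3)) \land \lnot \lnot ((\lnot (p4 \lor p3) \lor p4) \land p3) = T \land T = T
\lnot (\lnot (p5 \land (p1 \land p3)) \land \lnot \lnot ((\lnot (p4 \lor p3) \lor p4) \land p3)) = \lnot T = F
p3 \land p5 = T \land F = F
\lnot (p3 \land p5) = \lnot F = T
\lnot (p3 \land p5) \land p1 = T \land T = T
p1 \lor p4 = T \lor T = T
(\lnot (p3 \land p5) \land p1) \lor (p1 \lor p4) = T \lor T = T
p1 \land p2 = T \land F = F
((\lnot (p3 \land p5) \land p1) \lor (p1 \lor p4)) \land (p1 \land p2) = T \land F = F
\lnot (((\lnot (p3 \land p5) \land p1) \lor (p1 \lor p4)) \land (p1 \land p2)) = \lnot F = T
\lnot \lnot (((\lnot (p3 \land p5) \land p1) \lor (p1 \lor p4)) \land (p1 \land p2)) = \lnot T = F
\lnot (\lnot (p5 \land (p1 \land p3)) \land \lnot \lnot ((\lnot (p4 \lor p3) \lor p4) \land p3)) \land \lnot \lnot (((\lnot (p3 \land p5) \land p1) \lor (p1 \lor p4)) \land (p1 \land p2)) = F \land F = F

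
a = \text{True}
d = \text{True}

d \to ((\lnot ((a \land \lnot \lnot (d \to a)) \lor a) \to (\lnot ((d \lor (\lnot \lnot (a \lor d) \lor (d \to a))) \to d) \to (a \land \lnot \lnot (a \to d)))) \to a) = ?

d \to a = \text{True} \to \text{True} = \text{True}
\lnot (d \to a) = \lnot \text{True} = \text{False}
\lnot \lnot (d \to a) = \lnot \text{False} = \text{True}
a \land \lnot \lnot (d \to a) = \text{True} \land \text{True} = \text{True}
(a \land \lnot \lnot (d \to a)) \lor a = \text{True} \lor \text{True} = \text{True}
\lnot ((a \land \lnot \lnot (d \to a)) \lor a) = \lnot \text{True} = \text{False}
a \lor d = \text{True} \lor \text{True} = \text{True}
\lnot (a \lor d) = \lnot \text{True} = \text{False}
\lnot \lnot (a \lor d) = \lnot \text{False} = \text{True}
d \to a = \text{True} \to \text{True} = \text{True}
\lnot \lnot (a \lor d) \lor (d \to a) = \text{True} \lor \text{True} = \text{True}
d \lor (\lnot \lnot (a \lor d) \lor (d \to a)) = \text{True} \lor \text{True} = \text{True}
(d \lor (\lnot \lnot (a \lor d) \lor (d \to a))) \to d = \text{True} \to \text{True} = \text{True}
\lnot ((d \lor (\lnot \lnot (a \lor d) \lor (d \to a))) \to d) = \lnot \text{True} = \text{False}
a \to d = \text{True} \to \text{True} = \text{True}
\lnot (a \to d) = \lnot \text{True} = \text{False}
\lnot \lnot (a \to d) = \lnot \text{False} = \text{True}
a \land \lnot \lnot (a \to d) = \text{True} \land \text{True} = \text{True}
\lnot ((d \lor (\lnot \lnot (a \lor d) \lor (d \to a))) \to d) \to (a \land \lnot \lnot (a \to d)) = \text{False} \to \text{True} = \text{True}
\lnot ((a \land \lnot \lnot (d \to a)) \lor a) \to (\lnot ((d \lor (\lnot \lnot (a \lor d) \lor (d \to a))) \to d) \to (a \land \lnot \lnot (a \to d))) = \text{False} \to \text{True} = \text{True}
(\lnot ((a \land \lnot \lnot (d \to a)) \lor a) \to (\lnot ((d \lor (\lnot \lnot (a \lor d) \lor (d \to a))) \to d) \to (a \land \lnot \lnot (a \to d)))) \to a = \text{True} \to \text{True} = \text{True}
d \to ((\lnot ((a \land \lnot \lnot (d \to a)) \lor a) \to (\lnot ((d \lor (\lnot \lnot (a \lor d) \lor (d \to a))) \to d) \to (a \land \lnot \lnot (a \to d)))) \to a) = \text{True} \to \text{True} = \text{True}

\text{True}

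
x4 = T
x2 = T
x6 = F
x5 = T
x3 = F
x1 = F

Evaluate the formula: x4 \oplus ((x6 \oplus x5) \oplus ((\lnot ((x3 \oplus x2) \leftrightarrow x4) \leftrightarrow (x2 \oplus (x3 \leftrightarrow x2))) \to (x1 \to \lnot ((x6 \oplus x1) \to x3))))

x6 \oplus x5 = F \oplus T = T
x3 \oplus x2 = F \oplus T = T
(x3 \oplus x2) \leftrightarrow x4 = T \leftrightarrow T = T
\lnot ((x3 \oplus x2) \leftrightarrow x4) = \lnot T = F
x3 \leftrightarrow x2 = F \leftrightarrow T = F
x2 \oplus (x3 \leftrightarrow x2) = T \oplus F = T
\lnot ((x3 \oplus x2) \leftrightarrow x4) \leftrightarrow (x2 \oplus (x3 \leftrightarrow x2)) = F \leftrightarrow T = F
x6 \oplus x1 = F \oplus F = F
(x6 \oplus x1) \to x3 = F \to F = T
\lnot ((x6 \oplus x1) \to x3) = \lnot T = F
x1 \to \lnot ((x6 \oplus x1) \to x3) = F \to F = T
(\lnot ((x3 \oplus x2) \leftrightarrow x4) \leftrightarrow (x2 \oplus (x3 \leftrightarrow x2))) \to (x1 \to \lnot ((x6 \oplus x1) \to x3)) = F \to T = T
(x6 \oplus x5) \oplus ((\lnot ((x3 \oplus x2) \leftrightarrow x4) \leftrightarrow (x2 \oplus (x3 \leftrightarrow x2))) \to (x1 \to \lnot ((x6 \oplus x1) \to x3))) = T \oplus T = F
x4 \oplus ((x6 \oplus x5) \oplus ((\lnot ((x3 \oplus x2) \leftrightarrow x4) \leftrightarrow (x2 \oplus (x3 \leftrightarrow x2))) \to (x1 \to \lnot ((x6 \oplus x1) \to x3)))) = T \oplus F = T

T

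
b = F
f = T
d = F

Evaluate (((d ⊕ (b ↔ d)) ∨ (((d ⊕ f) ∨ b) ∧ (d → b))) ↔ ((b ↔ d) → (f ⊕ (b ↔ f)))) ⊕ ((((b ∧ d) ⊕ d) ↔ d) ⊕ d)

F

Substituting b=F, f=T, d=F:
b ↔ d = F ↔ F = T
d ⊕ (b ↔ d) = F ⊕ T = T
d ⊕ f = F ⊕ T = T
(d ⊕ f) ∨ b = T ∨ F = T
d → b = F → F = T
((d ⊕ f) ∨ b) ∧ (d → b) = T ∧ T = T
(d ⊕ (b ↔ d)) ∨ (((d ⊕ f) ∨ b) ∧ (d → b)) = T ∨ T = T
b ↔ d = F ↔ F = T
b ↔ f = F ↔ T = F
f ⊕ (b ↔ f) = T ⊕ F = T
(b ↔ d) → (f ⊕ (b ↔ f)) = T → T = T
((d ⊕ (b ↔ d)) ∨ (((d ⊕ f) ∨ b) ∧ (d → b))) ↔ ((b ↔ d) → (f ⊕ (b ↔ f))) = T ↔ T = T
b ∧ d = F ∧ F = F
(b ∧ d) ⊕ d = F ⊕ F = F
((b ∧ d) ⊕ d) ↔ d = F ↔ F = T
(((b ∧ d) ⊕ d) ↔ d) ⊕ d = T ⊕ F = T
(((d ⊕ (b ↔ d)) ∨ (((d ⊕ f) ∨ b) ∧ (d → b))) ↔ ((b ↔ d) → (f ⊕ (b ↔ f)))) ⊕ ((((b ∧ d) ⊕ d) ↔ d) ⊕ d) = T ⊕ T = F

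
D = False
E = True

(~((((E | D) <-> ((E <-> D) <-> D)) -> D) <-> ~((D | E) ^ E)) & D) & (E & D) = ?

Substituting D=False, E=True:
E | D = True | False = True
E <-> D = True <-> False = False
(E <-> D) <-> D = False <-> False = True
(E | D) <-> ((E <-> D) <-> D) = True <-> True = True
((E | D) <-> ((E <-> D) <-> D)) -> D = True -> False = False
D | E = False | True = True
(D | E) ^ E = True ^ True = False
~((D | E) ^ E) = ~False = True
(((E | D) <-> ((E <-> D) <-> D)) -> D) <-> ~((D | E) ^ E) = False <-> True = False
~((((E | D) <-> ((E <-> D) <-> D)) -> D) <-> ~((D | E) ^ E)) = ~False = True
~((((E | D) <-> ((E <-> D) <-> D)) -> D) <-> ~((D | E) ^ E)) & D = True & False = False
E & D = True & False = False
(~((((E | D) <-> ((E <-> D) <-> D)) -> D) <-> ~((D | E) ^ E)) & D) & (E & D) = False & False = False

False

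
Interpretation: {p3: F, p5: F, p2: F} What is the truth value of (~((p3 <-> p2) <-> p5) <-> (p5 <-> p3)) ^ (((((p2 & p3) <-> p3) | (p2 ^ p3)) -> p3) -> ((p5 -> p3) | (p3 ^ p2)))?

p3 <-> p2 = F <-> F = T
(p3 <-> p2) <-> p5 = T <-> F = F
~((p3 <-> p2) <-> p5) = ~F = T
p5 <-> p3 = F <-> F = T
~((p3 <-> p2) <-> p5) <-> (p5 <-> p3) = T <-> T = T
p2 & p3 = F & F = F
(p2 & p3) <-> p3 = F <-> F = T
p2 ^ p3 = F ^ F = F
((p2 & p3) <-> p3) | (p2 ^ p3) = T | F = T
(((p2 & p3) <-> p3) | (p2 ^ p3)) -> p3 = T -> F = F
p5 -> p3 = F -> F = T
p3 ^ p2 = F ^ F = F
(p5 -> p3) | (p3 ^ p2) = T | F = T
((((p2 & p3) <-> p3) | (p2 ^ p3)) -> p3) -> ((p5 -> p3) | (p3 ^ p2)) = F -> T = T
(~((p3 <-> p2) <-> p5) <-> (p5 <-> p3)) ^ (((((p2 & p3) <-> p3) | (p2 ^ p3)) -> p3) -> ((p5 -> p3) | (p3 ^ p2))) = T ^ T = F

F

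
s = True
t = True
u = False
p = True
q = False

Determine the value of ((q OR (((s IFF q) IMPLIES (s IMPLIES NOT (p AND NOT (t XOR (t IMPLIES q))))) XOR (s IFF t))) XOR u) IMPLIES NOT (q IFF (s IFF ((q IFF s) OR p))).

True

Substituting s=True, t=True, u=False, p=True, q=False:
s IFF q = True IFF False = False
t IMPLIES q = True IMPLIES False = False
t XOR (t IMPLIES q) = True XOR False = True
NOT (t XOR (t IMPLIES q)) = NOT True = False
p AND NOT (t XOR (t IMPLIES q)) = True AND False = False
NOT (p AND NOT (t XOR (t IMPLIES q))) = NOT False = True
s IMPLIES NOT (p AND NOT (t XOR (t IMPLIES q))) = True IMPLIES True = True
(s IFF q) IMPLIES (s IMPLIES NOT (p AND NOT (t XOR (t IMPLIES q)))) = False IMPLIES True = True
s IFF t = True IFF True = True
((s IFF q) IMPLIES (s IMPLIES NOT (p AND NOT (t XOR (t IMPLIES q))))) XOR (s IFF t) = True XOR True = False
q OR (((s IFF q) IMPLIES (s IMPLIES NOT (p AND NOT (t XOR (t IMPLIES q))))) XOR (s IFF t)) = False OR False = False
(q OR (((s IFF q) IMPLIES (s IMPLIES NOT (p AND NOT (t XOR (t IMPLIES q))))) XOR (s IFF t))) XOR u = False XOR False = False
q IFF s = False IFF True = False
(q IFF s) OR p = False OR True = True
s IFF ((q IFF s) OR p) = True IFF True = True
q IFF (s IFF ((q IFF s) OR p)) = False IFF True = False
NOT (q IFF (s IFF ((q IFF s) OR p))) = NOT False = True
((q OR (((s IFF q) IMPLIES (s IMPLIES NOT (p AND NOT (t XOR (t IMPLIES q))))) XOR (s IFF t))) XOR u) IMPLIES NOT (q IFF (s IFF ((q IFF s) OR p))) = False IMPLIES True = True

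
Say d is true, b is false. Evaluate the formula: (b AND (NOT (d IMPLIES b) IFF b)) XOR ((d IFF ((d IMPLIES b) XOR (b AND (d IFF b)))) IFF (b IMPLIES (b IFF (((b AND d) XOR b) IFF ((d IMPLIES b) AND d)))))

false

d IMPLIES b = true IMPLIES false = false
NOT (d IMPLIES b) = NOT false = true
NOT (d IMPLIES b) IFF b = true IFF false = false
b AND (NOT (d IMPLIES b) IFF b) = false AND false = false
d IMPLIES b = true IMPLIES false = false
d IFF b = true IFF false = false
b AND (d IFF b) = false AND false = false
(d IMPLIES b) XOR (b AND (d IFF b)) = false XOR false = false
d IFF ((d IMPLIES b) XOR (b AND (d IFF b))) = true IFF false = false
b AND d = false AND true = false
(b AND d) XOR b = false XOR false = false
d IMPLIES b = true IMPLIES false = false
(d IMPLIES b) AND d = false AND true = false
((b AND d) XOR b) IFF ((d IMPLIES b) AND d) = false IFF false = true
b IFF (((b AND d) XOR b) IFF ((d IMPLIES b) AND d)) = false IFF true = false
b IMPLIES (b IFF (((b AND d) XOR b) IFF ((d IMPLIES b) AND d))) = false IMPLIES false = true
(d IFF ((d IMPLIES b) XOR (b AND (d IFF b)))) IFF (b IMPLIES (b IFF (((b AND d) XOR b) IFF ((d IMPLIES b) AND d)))) = false IFF true = false
(b AND (NOT (d IMPLIES b) IFF b)) XOR ((d IFF ((d IMPLIES b) XOR (b AND (d IFF b)))) IFF (b IMPLIES (b IFF (((b AND d) XOR b) IFF ((d IMPLIES b) AND d))))) = false XOR false = false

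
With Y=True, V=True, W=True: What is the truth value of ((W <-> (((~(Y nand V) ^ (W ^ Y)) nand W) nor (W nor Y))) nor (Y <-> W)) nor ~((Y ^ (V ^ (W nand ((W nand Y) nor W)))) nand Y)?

Y nand V = True nand True = False
~(Y nand V) = ~False = True
W ^ Y = True ^ True = False
~(Y nand V) ^ (W ^ Y) = True ^ False = True
(~(Y nand V) ^ (W ^ Y)) nand W = True nand True = False
W nor Y = True nor True = False
((~(Y nand V) ^ (W ^ Y)) nand W) nor (W nor Y) = False nor False = True
W <-> (((~(Y nand V) ^ (W ^ Y)) nand W) nor (W nor Y)) = True <-> True = True
Y <-> W = True <-> True = True
(W <-> (((~(Y nand V) ^ (W ^ Y)) nand W) nor (W nor Y))) nor (Y <-> W) = True nor True = False
W nand Y = True nand True = False
(W nand Y) nor W = False nor True = False
W nand ((W nand Y) nor W) = True nand False = True
V ^ (W nand ((W nand Y) nor W)) = True ^ True = False
Y ^ (V ^ (W nand ((W nand Y) nor W))) = True ^ False = True
(Y ^ (V ^ (W nand ((W nand Y) nor W)))) nand Y = True nand True = False
~((Y ^ (V ^ (W nand ((W nand Y) nor W)))) nand Y) = ~False = True
((W <-> (((~(Y nand V) ^ (W ^ Y)) nand W) nor (W nor Y))) nor (Y <-> W)) nor ~((Y ^ (V ^ (W nand ((W nand Y) nor W)))) nand Y) = False nor True = False

False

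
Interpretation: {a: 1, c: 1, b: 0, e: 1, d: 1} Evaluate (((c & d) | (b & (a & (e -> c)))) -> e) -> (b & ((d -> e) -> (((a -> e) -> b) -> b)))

c & d = 1 & 1 = 1
e -> c = 1 -> 1 = 1
a & (e -> c) = 1 & 1 = 1
b & (a & (e -> c)) = 0 & 1 = 0
(c & d) | (b & (a & (e -> c))) = 1 | 0 = 1
((c & d) | (b & (a & (e -> c)))) -> e = 1 -> 1 = 1
d -> e = 1 -> 1 = 1
a -> e = 1 -> 1 = 1
(a -> e) -> b = 1 -> 0 = 0
((a -> e) -> b) -> b = 0 -> 0 = 1
(d -> e) -> (((a -> e) -> b) -> b) = 1 -> 1 = 1
b & ((d -> e) -> (((a -> e) -> b) -> b)) = 0 & 1 = 0
(((c & d) | (b & (a & (e -> c)))) -> e) -> (b & ((d -> e) -> (((a -> e) -> b) -> b))) = 1 -> 0 = 0

0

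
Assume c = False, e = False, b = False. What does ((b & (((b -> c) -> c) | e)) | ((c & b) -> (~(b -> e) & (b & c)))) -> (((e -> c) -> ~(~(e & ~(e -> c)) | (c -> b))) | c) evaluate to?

b -> c = False -> False = True
(b -> c) -> c = True -> False = False
((b -> c) -> c) | e = False | False = False
b & (((b -> c) -> c) | e) = False & False = False
c & b = False & False = False
b -> e = False -> False = True
~(b -> e) = ~True = False
b & c = False & False = False
~(b -> e) & (b & c) = False & False = False
(c & b) -> (~(b -> e) & (b & c)) = False -> False = True
(b & (((b -> c) -> c) | e)) | ((c & b) -> (~(b -> e) & (b & c))) = False | True = True
e -> c = False -> False = True
e -> c = False -> False = True
~(e -> c) = ~True = False
e & ~(e -> c) = False & False = False
~(e & ~(e -> c)) = ~False = True
c -> b = False -> False = True
~(e & ~(e -> c)) | (c -> b) = True | True = True
~(~(e & ~(e -> c)) | (c -> b)) = ~True = False
(e -> c) -> ~(~(e & ~(e -> c)) | (c -> b)) = True -> False = False
((e -> c) -> ~(~(e & ~(e -> c)) | (c -> b))) | c = False | False = False
((b & (((b -> c) -> c) | e)) | ((c & b) -> (~(b -> e) & (b & c)))) -> (((e -> c) -> ~(~(e & ~(e -> c)) | (c -> b))) | c) = True -> False = False

False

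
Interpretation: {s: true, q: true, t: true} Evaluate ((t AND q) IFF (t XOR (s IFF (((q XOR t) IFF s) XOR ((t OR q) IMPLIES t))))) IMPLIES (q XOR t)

t AND q = true AND true = true
q XOR t = true XOR true = false
(q XOR t) IFF s = false IFF true = false
t OR q = true OR true = true
(t OR q) IMPLIES t = true IMPLIES true = true
((q XOR t) IFF s) XOR ((t OR q) IMPLIES t) = false XOR true = true
s IFF (((q XOR t) IFF s) XOR ((t OR q) IMPLIES t)) = true IFF true = true
t XOR (s IFF (((q XOR t) IFF s) XOR ((t OR q) IMPLIES t))) = true XOR true = false
(t AND q) IFF (t XOR (s IFF (((q XOR t) IFF s) XOR ((t OR q) IMPLIES t)))) = true IFF false = false
q XOR t = true XOR true = false
((t AND q) IFF (t XOR (s IFF (((q XOR t) IFF s) XOR ((t OR q) IMPLIES t))))) IMPLIES (q XOR t) = false IMPLIES false = true

true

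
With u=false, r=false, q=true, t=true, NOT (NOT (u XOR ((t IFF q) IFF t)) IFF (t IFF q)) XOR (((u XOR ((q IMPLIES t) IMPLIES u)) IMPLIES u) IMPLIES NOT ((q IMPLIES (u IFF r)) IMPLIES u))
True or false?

t IFF q = true IFF true = true
(t IFF q) IFF t = true IFF true = true
u XOR ((t IFF q) IFF t) = false XOR true = true
NOT (u XOR ((t IFF q) IFF t)) = NOT true = false
t IFF q = true IFF true = true
NOT (u XOR ((t IFF q) IFF t)) IFF (t IFF q) = false IFF true = false
NOT (NOT (u XOR ((t IFF q) IFF t)) IFF (t IFF q)) = NOT false = true
q IMPLIES t = true IMPLIES true = true
(q IMPLIES t) IMPLIES u = true IMPLIES false = false
u XOR ((q IMPLIES t) IMPLIES u) = false XOR false = false
(u XOR ((q IMPLIES t) IMPLIES u)) IMPLIES u = false IMPLIES false = true
u IFF r = false IFF false = true
q IMPLIES (u IFF r) = true IMPLIES true = true
(q IMPLIES (u IFF r)) IMPLIES u = true IMPLIES false = false
NOT ((q IMPLIES (u IFF r)) IMPLIES u) = NOT false = true
((u XOR ((q IMPLIES t) IMPLIES u)) IMPLIES u) IMPLIES NOT ((q IMPLIES (u IFF r)) IMPLIES u) = true IMPLIES true = true
NOT (NOT (u XOR ((t IFF q) IFF t)) IFF (t IFF q)) XOR (((u XOR ((q IMPLIES t) IMPLIES u)) IMPLIES u) IMPLIES NOT ((q IMPLIES (u IFF r)) IMPLIES u)) = true XOR true = false

false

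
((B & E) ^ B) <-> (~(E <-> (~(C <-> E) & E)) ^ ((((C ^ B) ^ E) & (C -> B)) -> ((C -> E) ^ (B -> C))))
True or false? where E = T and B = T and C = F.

B & E = T & T = T
(B & E) ^ B = T ^ T = F
C <-> E = F <-> T = F
~(C <-> E) = ~F = T
~(C <-> E) & E = T & T = T
E <-> (~(C <-> E) & E) = T <-> T = T
~(E <-> (~(C <-> E) & E)) = ~T = F
C ^ B = F ^ T = T
(C ^ B) ^ E = T ^ T = F
C -> B = F -> T = T
((C ^ B) ^ E) & (C -> B) = F & T = F
C -> E = F -> T = T
B -> C = T -> F = F
(C -> E) ^ (B -> C) = T ^ F = T
(((C ^ B) ^ E) & (C -> B)) -> ((C -> E) ^ (B -> C)) = F -> T = T
~(E <-> (~(C <-> E) & E)) ^ ((((C ^ B) ^ E) & (C -> B)) -> ((C -> E) ^ (B -> C))) = F ^ T = T
((B & E) ^ B) <-> (~(E <-> (~(C <-> E) & E)) ^ ((((C ^ B) ^ E) & (C -> B)) -> ((C -> E) ^ (B -> C)))) = F <-> T = F

F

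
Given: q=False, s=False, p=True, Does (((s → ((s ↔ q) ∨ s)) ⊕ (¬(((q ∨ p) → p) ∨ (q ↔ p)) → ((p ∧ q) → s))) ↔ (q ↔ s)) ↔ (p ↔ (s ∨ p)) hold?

False

s ↔ q = False ↔ False = True
(s ↔ q) ∨ s = True ∨ False = True
s → ((s ↔ q) ∨ s) = False → True = True
q ∨ p = False ∨ True = True
(q ∨ p) → p = True → True = True
q ↔ p = False ↔ True = False
((q ∨ p) → p) ∨ (q ↔ p) = True ∨ False = True
¬(((q ∨ p) → p) ∨ (q ↔ p)) = ¬True = False
p ∧ q = True ∧ False = False
(p ∧ q) → s = False → False = True
¬(((q ∨ p) → p) ∨ (q ↔ p)) → ((p ∧ q) → s) = False → True = True
(s → ((s ↔ q) ∨ s)) ⊕ (¬(((q ∨ p) → p) ∨ (q ↔ p)) → ((p ∧ q) → s)) = True ⊕ True = False
q ↔ s = False ↔ False = True
((s → ((s ↔ q) ∨ s)) ⊕ (¬(((q ∨ p) → p) ∨ (q ↔ p)) → ((p ∧ q) → s))) ↔ (q ↔ s) = False ↔ True = False
s ∨ p = False ∨ True = True
p ↔ (s ∨ p) = True ↔ True = True
(((s → ((s ↔ q) ∨ s)) ⊕ (¬(((q ∨ p) → p) ∨ (q ↔ p)) → ((p ∧ q) → s))) ↔ (q ↔ s)) ↔ (p ↔ (s ∨ p)) = False ↔ True = False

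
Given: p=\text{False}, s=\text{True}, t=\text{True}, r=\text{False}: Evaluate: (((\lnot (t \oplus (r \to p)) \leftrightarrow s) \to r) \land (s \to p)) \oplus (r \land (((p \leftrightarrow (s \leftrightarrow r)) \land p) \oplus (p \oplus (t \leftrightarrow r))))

r \to p = \text{False} \to \text{False} = \text{True}
t \oplus (r \to p) = \text{True} \oplus \text{True} = \text{False}
\lnot (t \oplus (r \to p)) = \lnot \text{False} = \text{True}
\lnot (t \oplus (r \to p)) \leftrightarrow s = \text{True} \leftrightarrow \text{True} = \text{True}
(\lnot (t \oplus (r \to p)) \leftrightarrow s) \to r = \text{True} \to \text{False} = \text{False}
s \to p = \text{True} \to \text{False} = \text{False}
((\lnot (t \oplus (r \to p)) \leftrightarrow s) \to r) \land (s \to p) = \text{False} \land \text{False} = \text{False}
s \leftrightarrow r = \text{True} \leftrightarrow \text{False} = \text{False}
p \leftrightarrow (s \leftrightarrow r) = \text{False} \leftrightarrow \text{False} = \text{True}
(p \leftrightarrow (s \leftrightarrow r)) \land p = \text{True} \land \text{False} = \text{False}
t \leftrightarrow r = \text{True} \leftrightarrow \text{False} = \text{False}
p \oplus (t \leftrightarrow r) = \text{False} \oplus \text{False} = \text{False}
((p \leftrightarrow (s \leftrightarrow r)) \land p) \oplus (p \oplus (t \leftrightarrow r)) = \text{False} \oplus \text{False} = \text{False}
r \land (((p \leftrightarrow (s \leftrightarrow r)) \land p) \oplus (p \oplus (t \leftrightarrow r))) = \text{False} \land \text{False} = \text{False}
(((\lnot (t \oplus (r \to p)) \leftrightarrow s) \to r) \land (s \to p)) \oplus (r \land (((p \leftrightarrow (s \leftrightarrow r)) \land p) \oplus (p \oplus (t \leftrightarrow r)))) = \text{False} \oplus \text{False} = \text{False}

\text{False}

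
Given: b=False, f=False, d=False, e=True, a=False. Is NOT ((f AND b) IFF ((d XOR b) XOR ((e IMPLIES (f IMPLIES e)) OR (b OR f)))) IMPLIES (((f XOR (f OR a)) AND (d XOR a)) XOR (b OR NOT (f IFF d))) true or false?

f AND b = False AND False = False
d XOR b = False XOR False = False
f IMPLIES e = False IMPLIES True = True
e IMPLIES (f IMPLIES e) = True IMPLIES True = True
b OR f = False OR False = False
(e IMPLIES (f IMPLIES e)) OR (b OR f) = True OR False = True
(d XOR b) XOR ((e IMPLIES (f IMPLIES e)) OR (b OR f)) = False XOR True = True
(f AND b) IFF ((d XOR b) XOR ((e IMPLIES (f IMPLIES e)) OR (b OR f))) = False IFF True = False
NOT ((f AND b) IFF ((d XOR b) XOR ((e IMPLIES (f IMPLIES e)) OR (b OR f)))) = NOT False = True
f OR a = False OR False = False
f XOR (f OR a) = False XOR False = False
d XOR a = False XOR False = False
(f XOR (f OR a)) AND (d XOR a) = False AND False = False
f IFF d = False IFF False = True
NOT (f IFF d) = NOT True = False
b OR NOT (f IFF d) = False OR False = False
((f XOR (f OR a)) AND (d XOR a)) XOR (b OR NOT (f IFF d)) = False XOR False = False
NOT ((f AND b) IFF ((d XOR b) XOR ((e IMPLIES (f IMPLIES e)) OR (b OR f)))) IMPLIES (((f XOR (f OR a)) AND (d XOR a)) XOR (b OR NOT (f IFF d))) = True IMPLIES False = False

False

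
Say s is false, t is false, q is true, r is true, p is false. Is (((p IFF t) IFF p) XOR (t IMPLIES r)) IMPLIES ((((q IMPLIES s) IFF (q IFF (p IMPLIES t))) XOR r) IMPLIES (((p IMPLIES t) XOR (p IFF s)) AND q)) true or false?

p IFF t = False IFF False = True
(p IFF t) IFF p = True IFF False = False
t IMPLIES r = False IMPLIES True = True
((p IFF t) IFF p) XOR (t IMPLIES r) = False XOR True = True
q IMPLIES s = True IMPLIES False = False
p IMPLIES t = False IMPLIES False = True
q IFF (p IMPLIES t) = True IFF True = True
(q IMPLIES s) IFF (q IFF (p IMPLIES t)) = False IFF True = False
((q IMPLIES s) IFF (q IFF (p IMPLIES t))) XOR r = False XOR True = True
p IMPLIES t = False IMPLIES False = True
p IFF s = False IFF False = True
(p IMPLIES t) XOR (p IFF s) = True XOR True = False
((p IMPLIES t) XOR (p IFF s)) AND q = False AND True = False
(((q IMPLIES s) IFF (q IFF (p IMPLIES t))) XOR r) IMPLIES (((p IMPLIES t) XOR (p IFF s)) AND q) = True IMPLIES False = False
(((p IFF t) IFF p) XOR (t IMPLIES r)) IMPLIES ((((q IMPLIES s) IFF (q IFF (p IMPLIES t))) XOR r) IMPLIES (((p IMPLIES t) XOR (p IFF s)) AND q)) = True IMPLIES False = False

False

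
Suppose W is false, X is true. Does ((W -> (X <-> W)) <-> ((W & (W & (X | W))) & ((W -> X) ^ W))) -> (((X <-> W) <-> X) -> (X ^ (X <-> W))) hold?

X <-> W = True <-> False = False
W -> (X <-> W) = False -> False = True
X | W = True | False = True
W & (X | W) = False & True = False
W & (W & (X | W)) = False & False = False
W -> X = False -> True = True
(W -> X) ^ W = True ^ False = True
(W & (W & (X | W))) & ((W -> X) ^ W) = False & True = False
(W -> (X <-> W)) <-> ((W & (W & (X | W))) & ((W -> X) ^ W)) = True <-> False = False
X <-> W = True <-> False = False
(X <-> W) <-> X = False <-> True = False
X <-> W = True <-> False = False
X ^ (X <-> W) = True ^ False = True
((X <-> W) <-> X) -> (X ^ (X <-> W)) = False -> True = True
((W -> (X <-> W)) <-> ((W & (W & (X | W))) & ((W -> X) ^ W))) -> (((X <-> W) <-> X) -> (X ^ (X <-> W))) = False -> True = True

True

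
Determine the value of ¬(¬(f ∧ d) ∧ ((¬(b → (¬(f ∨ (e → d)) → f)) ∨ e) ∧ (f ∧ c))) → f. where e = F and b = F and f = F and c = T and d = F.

f ∧ d = F ∧ F = F
¬(f ∧ d) = ¬F = T
e → d = F → F = T
f ∨ (e → d) = F ∨ T = T
¬(f ∨ (e → d)) = ¬T = F
¬(f ∨ (e → d)) → f = F → F = T
b → (¬(f ∨ (e → d)) → f) = F → T = T
¬(b → (¬(f ∨ (e → d)) → f)) = ¬T = F
¬(b → (¬(f ∨ (e → d)) → f)) ∨ e = F ∨ F = F
f ∧ c = F ∧ T = F
(¬(b → (¬(f ∨ (e → d)) → f)) ∨ e) ∧ (f ∧ c) = F ∧ F = F
¬(f ∧ d) ∧ ((¬(b → (¬(f ∨ (e → d)) → f)) ∨ e) ∧ (f ∧ c)) = T ∧ F = F
¬(¬(f ∧ d) ∧ ((¬(b → (¬(f ∨ (e → d)) → f)) ∨ e) ∧ (f ∧ c))) = ¬F = T
¬(¬(f ∧ d) ∧ ((¬(b → (¬(f ∨ (e → d)) → f)) ∨ e) ∧ (f ∧ c))) → f = T → F = F

F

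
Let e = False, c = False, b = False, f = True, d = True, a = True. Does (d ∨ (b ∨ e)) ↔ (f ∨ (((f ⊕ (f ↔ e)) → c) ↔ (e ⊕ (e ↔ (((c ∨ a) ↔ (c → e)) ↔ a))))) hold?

True

b ∨ e = False ∨ False = False
d ∨ (b ∨ e) = True ∨ False = True
f ↔ e = True ↔ False = False
f ⊕ (f ↔ e) = True ⊕ False = True
(f ⊕ (f ↔ e)) → c = True → False = False
c ∨ a = False ∨ True = True
c → e = False → False = True
(c ∨ a) ↔ (c → e) = True ↔ True = True
((c ∨ a) ↔ (c → e)) ↔ a = True ↔ True = True
e ↔ (((c ∨ a) ↔ (c → e)) ↔ a) = False ↔ True = False
e ⊕ (e ↔ (((c ∨ a) ↔ (c → e)) ↔ a)) = False ⊕ False = False
((f ⊕ (f ↔ e)) → c) ↔ (e ⊕ (e ↔ (((c ∨ a) ↔ (c → e)) ↔ a))) = False ↔ False = True
f ∨ (((f ⊕ (f ↔ e)) → c) ↔ (e ⊕ (e ↔ (((c ∨ a) ↔ (c → e)) ↔ a)))) = True ∨ True = True
(d ∨ (b ∨ e)) ↔ (f ∨ (((f ⊕ (f ↔ e)) → c) ↔ (e ⊕ (e ↔ (((c ∨ a) ↔ (c → e)) ↔ a))))) = True ↔ True = True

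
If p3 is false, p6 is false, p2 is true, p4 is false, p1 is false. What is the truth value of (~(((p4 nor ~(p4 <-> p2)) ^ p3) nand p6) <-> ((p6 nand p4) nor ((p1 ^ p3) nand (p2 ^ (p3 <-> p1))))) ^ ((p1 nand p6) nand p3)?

0

p4 <-> p2 = 0 <-> 1 = 0
~(p4 <-> p2) = ~0 = 1
p4 nor ~(p4 <-> p2) = 0 nor 1 = 0
(p4 nor ~(p4 <-> p2)) ^ p3 = 0 ^ 0 = 0
((p4 nor ~(p4 <-> p2)) ^ p3) nand p6 = 0 nand 0 = 1
~(((p4 nor ~(p4 <-> p2)) ^ p3) nand p6) = ~1 = 0
p6 nand p4 = 0 nand 0 = 1
p1 ^ p3 = 0 ^ 0 = 0
p3 <-> p1 = 0 <-> 0 = 1
p2 ^ (p3 <-> p1) = 1 ^ 1 = 0
(p1 ^ p3) nand (p2 ^ (p3 <-> p1)) = 0 nand 0 = 1
(p6 nand p4) nor ((p1 ^ p3) nand (p2 ^ (p3 <-> p1))) = 1 nor 1 = 0
~(((p4 nor ~(p4 <-> p2)) ^ p3) nand p6) <-> ((p6 nand p4) nor ((p1 ^ p3) nand (p2 ^ (p3 <-> p1)))) = 0 <-> 0 = 1
p1 nand p6 = 0 nand 0 = 1
(p1 nand p6) nand p3 = 1 nand 0 = 1
(~(((p4 nor ~(p4 <-> p2)) ^ p3) nand p6) <-> ((p6 nand p4) nor ((p1 ^ p3) nand (p2 ^ (p3 <-> p1))))) ^ ((p1 nand p6) nand p3) = 1 ^ 1 = 0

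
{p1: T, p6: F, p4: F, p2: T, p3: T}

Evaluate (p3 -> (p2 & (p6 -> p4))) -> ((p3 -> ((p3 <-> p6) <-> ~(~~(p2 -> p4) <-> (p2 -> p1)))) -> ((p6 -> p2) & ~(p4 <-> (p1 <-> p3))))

T

p6 -> p4 = F -> F = T
p2 & (p6 -> p4) = T & T = T
p3 -> (p2 & (p6 -> p4)) = T -> T = T
p3 <-> p6 = T <-> F = F
p2 -> p4 = T -> F = F
~(p2 -> p4) = ~F = T
~~(p2 -> p4) = ~T = F
p2 -> p1 = T -> T = T
~~(p2 -> p4) <-> (p2 -> p1) = F <-> T = F
~(~~(p2 -> p4) <-> (p2 -> p1)) = ~F = T
(p3 <-> p6) <-> ~(~~(p2 -> p4) <-> (p2 -> p1)) = F <-> T = F
p3 -> ((p3 <-> p6) <-> ~(~~(p2 -> p4) <-> (p2 -> p1))) = T -> F = F
p6 -> p2 = F -> T = T
p1 <-> p3 = T <-> T = T
p4 <-> (p1 <-> p3) = F <-> T = F
~(p4 <-> (p1 <-> p3)) = ~F = T
(p6 -> p2) & ~(p4 <-> (p1 <-> p3)) = T & T = T
(p3 -> ((p3 <-> p6) <-> ~(~~(p2 -> p4) <-> (p2 -> p1)))) -> ((p6 -> p2) & ~(p4 <-> (p1 <-> p3))) = F -> T = T
(p3 -> (p2 & (p6 -> p4))) -> ((p3 -> ((p3 <-> p6) <-> ~(~~(p2 -> p4) <-> (p2 -> p1)))) -> ((p6 -> p2) & ~(p4 <-> (p1 <-> p3)))) = T -> T = T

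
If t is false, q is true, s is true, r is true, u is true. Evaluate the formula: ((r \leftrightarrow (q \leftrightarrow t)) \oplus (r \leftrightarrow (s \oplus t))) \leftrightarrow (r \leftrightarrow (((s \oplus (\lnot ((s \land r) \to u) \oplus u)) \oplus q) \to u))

q \leftrightarrow t = \text{True} \leftrightarrow \text{False} = \text{False}
r \leftrightarrow (q \leftrightarrow t) = \text{True} \leftrightarrow \text{False} = \text{False}
s \oplus t = \text{True} \oplus \text{False} = \text{True}
r \leftrightarrow (s \oplus t) = \text{True} \leftrightarrow \text{True} = \text{True}
(r \leftrightarrow (q \leftrightarrow t)) \oplus (r \leftrightarrow (s \oplus t)) = \text{False} \oplus \text{True} = \text{True}
s \land r = \text{True} \land \text{True} = \text{True}
(s \land r) \to u = \text{True} \to \text{True} = \text{True}
\lnot ((s \land r) \to u) = \lnot \text{True} = \text{False}
\lnot ((s \land r) \to u) \oplus u = \text{False} \oplus \text{True} = \text{True}
s \oplus (\lnot ((s \land r) \to u) \oplus u) = \text{True} \oplus \text{True} = \text{False}
(s \oplus (\lnot ((s \land r) \to u) \oplus u)) \oplus q = \text{False} \oplus \text{True} = \text{True}
((s \oplus (\lnot ((s \land r) \to u) \oplus u)) \oplus q) \to u = \text{True} \to \text{True} = \text{True}
r \leftrightarrow (((s \oplus (\lnot ((s \land r) \to u) \oplus u)) \oplus q) \to u) = \text{True} \leftrightarrow \text{True} = \text{True}
((r \leftrightarrow (q \leftrightarrow t)) \oplus (r \leftrightarrow (s \oplus t))) \leftrightarrow (r \leftrightarrow (((s \oplus (\lnot ((s \land r) \to u) \oplus u)) \oplus q) \to u)) = \text{True} \leftrightarrow \text{True} = \text{True}

\text{True}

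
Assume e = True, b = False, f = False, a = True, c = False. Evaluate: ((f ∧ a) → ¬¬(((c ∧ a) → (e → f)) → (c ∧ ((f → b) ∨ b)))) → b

f ∧ a = False ∧ True = False
c ∧ a = False ∧ True = False
e → f = True → False = False
(c ∧ a) → (e → f) = False → False = True
f → b = False → False = True
(f → b) ∨ b = True ∨ False = True
c ∧ ((f → b) ∨ b) = False ∧ True = False
((c ∧ a) → (e → f)) → (c ∧ ((f → b) ∨ b)) = True → False = False
¬(((c ∧ a) → (e → f)) → (c ∧ ((f → b) ∨ b))) = ¬False = True
¬¬(((c ∧ a) → (e → f)) → (c ∧ ((f → b) ∨ b))) = ¬True = False
(f ∧ a) → ¬¬(((c ∧ a) → (e → f)) → (c ∧ ((f → b) ∨ b))) = False → False = True
((f ∧ a) → ¬¬(((c ∧ a) → (e → f)) → (c ∧ ((f → b) ∨ b)))) → b = True → False = False

False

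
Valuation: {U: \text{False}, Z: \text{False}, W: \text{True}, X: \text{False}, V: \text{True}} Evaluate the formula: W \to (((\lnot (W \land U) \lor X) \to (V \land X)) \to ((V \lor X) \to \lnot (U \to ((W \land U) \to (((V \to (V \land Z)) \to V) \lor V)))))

\text{True}

W \land U = \text{True} \land \text{False} = \text{False}
\lnot (W \land U) = \lnot \text{False} = \text{True}
\lnot (W \land U) \lor X = \text{True} \lor \text{False} = \text{True}
V \land X = \text{True} \land \text{False} = \text{False}
(\lnot (W \land U) \lor X) \to (V \land X) = \text{True} \to \text{False} = \text{False}
V \lor X = \text{True} \lor \text{False} = \text{True}
W \land U = \text{True} \land \text{False} = \text{False}
V \land Z = \text{True} \land \text{False} = \text{False}
V \to (V \land Z) = \text{True} \to \text{False} = \text{False}
(V \to (V \land Z)) \to V = \text{False} \to \text{True} = \text{True}
((V \to (V \land Z)) \to V) \lor V = \text{True} \lor \text{True} = \text{True}
(W \land U) \to (((V \to (V \land Z)) \to V) \lor V) = \text{False} \to \text{True} = \text{True}
U \to ((W \land U) \to (((V \to (V \land Z)) \to V) \lor V)) = \text{False} \to \text{True} = \text{True}
\lnot (U \to ((W \land U) \to (((V \to (V \land Z)) \to V) \lor V))) = \lnot \text{True} = \text{False}
(V \lor X) \to \lnot (U \to ((W \land U) \to (((V \to (V \land Z)) \to V) \lor V))) = \text{True} \to \text{False} = \text{False}
((\lnot (W \land U) \lor X) \to (V \land X)) \to ((V \lor X) \to \lnot (U \to ((W \land U) \to (((V \to (V \land Z)) \to V) \lor V)))) = \text{False} \to \text{False} = \text{True}
W \to (((\lnot (W \land U) \lor X) \to (V \land X)) \to ((V \lor X) \to \lnot (U \to ((W \land U) \to (((V \to (V \land Z)) \to V) \lor V))))) = \text{True} \to \text{True} = \text{True}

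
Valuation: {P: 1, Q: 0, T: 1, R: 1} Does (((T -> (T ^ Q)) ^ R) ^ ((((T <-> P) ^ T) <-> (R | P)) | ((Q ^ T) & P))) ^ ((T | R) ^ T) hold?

T ^ Q = 1 ^ 0 = 1
T -> (T ^ Q) = 1 -> 1 = 1
(T -> (T ^ Q)) ^ R = 1 ^ 1 = 0
T <-> P = 1 <-> 1 = 1
(T <-> P) ^ T = 1 ^ 1 = 0
R | P = 1 | 1 = 1
((T <-> P) ^ T) <-> (R | P) = 0 <-> 1 = 0
Q ^ T = 0 ^ 1 = 1
(Q ^ T) & P = 1 & 1 = 1
(((T <-> P) ^ T) <-> (R | P)) | ((Q ^ T) & P) = 0 | 1 = 1
((T -> (T ^ Q)) ^ R) ^ ((((T <-> P) ^ T) <-> (R | P)) | ((Q ^ T) & P)) = 0 ^ 1 = 1
T | R = 1 | 1 = 1
(T | R) ^ T = 1 ^ 1 = 0
(((T -> (T ^ Q)) ^ R) ^ ((((T <-> P) ^ T) <-> (R | P)) | ((Q ^ T) & P))) ^ ((T | R) ^ T) = 1 ^ 0 = 1

1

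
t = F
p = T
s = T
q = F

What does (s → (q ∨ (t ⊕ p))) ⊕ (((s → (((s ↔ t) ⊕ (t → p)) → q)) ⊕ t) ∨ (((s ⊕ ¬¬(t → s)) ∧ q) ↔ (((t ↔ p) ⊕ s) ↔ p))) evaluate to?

T

Substituting t=F, p=T, s=T, q=F:
t ⊕ p = F ⊕ T = T
q ∨ (t ⊕ p) = F ∨ T = T
s → (q ∨ (t ⊕ p)) = T → T = T
s ↔ t = T ↔ F = F
t → p = F → T = T
(s ↔ t) ⊕ (t → p) = F ⊕ T = T
((s ↔ t) ⊕ (t → p)) → q = T → F = F
s → (((s ↔ t) ⊕ (t → p)) → q) = T → F = F
(s → (((s ↔ t) ⊕ (t → p)) → q)) ⊕ t = F ⊕ F = F
t → s = F → T = T
¬(t → s) = ¬T = F
¬¬(t → s) = ¬F = T
s ⊕ ¬¬(t → s) = T ⊕ T = F
(s ⊕ ¬¬(t → s)) ∧ q = F ∧ F = F
t ↔ p = F ↔ T = F
(t ↔ p) ⊕ s = F ⊕ T = T
((t ↔ p) ⊕ s) ↔ p = T ↔ T = T
((s ⊕ ¬¬(t → s)) ∧ q) ↔ (((t ↔ p) ⊕ s) ↔ p) = F ↔ T = F
((s → (((s ↔ t) ⊕ (t → p)) → q)) ⊕ t) ∨ (((s ⊕ ¬¬(t → s)) ∧ q) ↔ (((t ↔ p) ⊕ s) ↔ p)) = F ∨ F = F
(s → (q ∨ (t ⊕ p))) ⊕ (((s → (((s ↔ t) ⊕ (t → p)) → q)) ⊕ t) ∨ (((s ⊕ ¬¬(t → s)) ∧ q) ↔ (((t ↔ p) ⊕ s) ↔ p))) = T ⊕ F = T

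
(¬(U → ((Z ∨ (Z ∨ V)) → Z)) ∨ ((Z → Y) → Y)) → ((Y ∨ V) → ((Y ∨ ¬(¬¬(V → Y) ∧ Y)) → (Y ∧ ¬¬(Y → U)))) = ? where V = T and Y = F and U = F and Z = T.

Substituting V=T, Y=F, U=F, Z=T:
Z ∨ V = T ∨ T = T
Z ∨ (Z ∨ V) = T ∨ T = T
(Z ∨ (Z ∨ V)) → Z = T → T = T
U → ((Z ∨ (Z ∨ V)) → Z) = F → T = T
¬(U → ((Z ∨ (Z ∨ V)) → Z)) = ¬T = F
Z → Y = T → F = F
(Z → Y) → Y = F → F = T
¬(U → ((Z ∨ (Z ∨ V)) → Z)) ∨ ((Z → Y) → Y) = F ∨ T = T
Y ∨ V = F ∨ T = T
V → Y = T → F = F
¬(V → Y) = ¬F = T
¬¬(V → Y) = ¬T = F
¬¬(V → Y) ∧ Y = F ∧ F = F
¬(¬¬(V → Y) ∧ Y) = ¬F = T
Y ∨ ¬(¬¬(V → Y) ∧ Y) = F ∨ T = T
Y → U = F → F = T
¬(Y → U) = ¬T = F
¬¬(Y → U) = ¬F = T
Y ∧ ¬¬(Y → U) = F ∧ T = F
(Y ∨ ¬(¬¬(V → Y) ∧ Y)) → (Y ∧ ¬¬(Y → U)) = T → F = F
(Y ∨ V) → ((Y ∨ ¬(¬¬(V → Y) ∧ Y)) → (Y ∧ ¬¬(Y → U))) = T → F = F
(¬(U → ((Z ∨ (Z ∨ V)) → Z)) ∨ ((Z → Y) → Y)) → ((Y ∨ V) → ((Y ∨ ¬(¬¬(V → Y) ∧ Y)) → (Y ∧ ¬¬(Y → U)))) = T → F = F

F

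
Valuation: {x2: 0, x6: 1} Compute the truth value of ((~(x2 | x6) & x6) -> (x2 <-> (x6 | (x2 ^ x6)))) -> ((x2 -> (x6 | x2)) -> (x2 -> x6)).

1

x2 | x6 = 0 | 1 = 1
~(x2 | x6) = ~1 = 0
~(x2 | x6) & x6 = 0 & 1 = 0
x2 ^ x6 = 0 ^ 1 = 1
x6 | (x2 ^ x6) = 1 | 1 = 1
x2 <-> (x6 | (x2 ^ x6)) = 0 <-> 1 = 0
(~(x2 | x6) & x6) -> (x2 <-> (x6 | (x2 ^ x6))) = 0 -> 0 = 1
x6 | x2 = 1 | 0 = 1
x2 -> (x6 | x2) = 0 -> 1 = 1
x2 -> x6 = 0 -> 1 = 1
(x2 -> (x6 | x2)) -> (x2 -> x6) = 1 -> 1 = 1
((~(x2 | x6) & x6) -> (x2 <-> (x6 | (x2 ^ x6)))) -> ((x2 -> (x6 | x2)) -> (x2 -> x6)) = 1 -> 1 = 1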